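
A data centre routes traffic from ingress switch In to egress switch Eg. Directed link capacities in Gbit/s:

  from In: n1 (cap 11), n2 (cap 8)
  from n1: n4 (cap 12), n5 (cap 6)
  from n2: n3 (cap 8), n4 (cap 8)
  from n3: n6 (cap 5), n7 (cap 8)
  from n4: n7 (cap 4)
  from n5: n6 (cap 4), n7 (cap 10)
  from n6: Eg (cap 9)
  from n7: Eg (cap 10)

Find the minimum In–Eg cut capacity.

Augment In→n1→n4→n7→Eg: bottleneck 4, flow now 4.
Augment In→n1→n5→n6→Eg: bottleneck 4, flow now 8.
Augment In→n1→n5→n7→Eg: bottleneck 2, flow now 10.
Augment In→n2→n3→n6→Eg: bottleneck 5, flow now 15.
Augment In→n2→n3→n7→Eg: bottleneck 3, flow now 18.
No augmenting path remains; maximum flow = 18.
By max-flow min-cut, the minimum cut capacity equals the max flow.
In the residual graph, reachable from In: {In, n1, n4}.
Min-cut edges: In→n2 (8), n1→n5 (6), n4→n7 (4); capacity 8 + 6 + 4 = 18.

18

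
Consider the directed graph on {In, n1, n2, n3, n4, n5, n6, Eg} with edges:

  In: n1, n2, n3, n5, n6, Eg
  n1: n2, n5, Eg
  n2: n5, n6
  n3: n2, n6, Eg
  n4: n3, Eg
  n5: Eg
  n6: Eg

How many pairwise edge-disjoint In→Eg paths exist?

Assign every edge capacity 1; by Menger, the answer equals the max flow.
Path In→Eg (+1); total 1.
Path In→n1→Eg (+1); total 2.
Path In→n3→Eg (+1); total 3.
Path In→n5→Eg (+1); total 4.
Path In→n6→Eg (+1); total 5.
No residual In→Eg path; max flow = 5.
Certifying cut of size 5: {In→Eg, In→n1, In→n3, n5→Eg, n6→Eg}.

5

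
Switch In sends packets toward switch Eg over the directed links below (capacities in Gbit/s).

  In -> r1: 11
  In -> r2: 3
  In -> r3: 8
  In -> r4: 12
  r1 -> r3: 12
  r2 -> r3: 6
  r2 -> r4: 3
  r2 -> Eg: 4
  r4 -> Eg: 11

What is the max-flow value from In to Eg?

14

Augment In→r2→Eg: bottleneck 3, flow now 3.
Augment In→r4→Eg: bottleneck 11, flow now 14.
No augmenting path remains; maximum flow = 14.
In the residual graph, reachable from In: {In, r1, r3, r4}.
Min-cut edges: In→r2 (3), r4→Eg (11); capacity 3 + 11 = 14.
This cut is saturated, so no flow can exceed 14.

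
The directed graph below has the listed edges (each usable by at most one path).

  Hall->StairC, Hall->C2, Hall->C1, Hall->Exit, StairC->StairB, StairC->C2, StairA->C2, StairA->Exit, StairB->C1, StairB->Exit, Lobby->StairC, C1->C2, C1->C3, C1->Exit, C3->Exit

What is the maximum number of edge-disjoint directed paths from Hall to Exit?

Assign every edge capacity 1; by Menger, the answer equals the max flow.
Path Hall→Exit (+1); total 1.
Path Hall→C1→Exit (+1); total 2.
Path Hall→StairC→StairB→Exit (+1); total 3.
No residual Hall→Exit path; max flow = 3.
Certifying cut of size 3: {Hall→C1, Hall→Exit, Hall→StairC}.

3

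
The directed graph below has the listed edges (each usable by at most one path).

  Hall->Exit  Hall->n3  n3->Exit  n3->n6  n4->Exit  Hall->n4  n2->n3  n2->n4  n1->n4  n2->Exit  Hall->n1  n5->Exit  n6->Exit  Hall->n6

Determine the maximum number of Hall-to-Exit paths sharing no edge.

4

Assign every edge capacity 1; by Menger, the answer equals the max flow.
Path Hall→Exit (+1); total 1.
Path Hall→n3→Exit (+1); total 2.
Path Hall→n4→Exit (+1); total 3.
Path Hall→n6→Exit (+1); total 4.
No residual Hall→Exit path; max flow = 4.
Certifying cut of size 4: {Hall→Exit, Hall→n3, Hall→n6, n4→Exit}.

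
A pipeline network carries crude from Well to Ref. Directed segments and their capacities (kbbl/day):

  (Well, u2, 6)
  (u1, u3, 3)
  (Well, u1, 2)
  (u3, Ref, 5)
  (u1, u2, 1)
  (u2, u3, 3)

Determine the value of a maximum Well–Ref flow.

Augment Well→u1→u3→Ref: bottleneck 2, flow now 2.
Augment Well→u2→u3→Ref: bottleneck 3, flow now 5.
No augmenting path remains; maximum flow = 5.
In the residual graph, reachable from Well: {Well, u2}.
Min-cut edges: Well→u1 (2), u2→u3 (3); capacity 2 + 3 = 5.
This cut is saturated, so no flow can exceed 5.

5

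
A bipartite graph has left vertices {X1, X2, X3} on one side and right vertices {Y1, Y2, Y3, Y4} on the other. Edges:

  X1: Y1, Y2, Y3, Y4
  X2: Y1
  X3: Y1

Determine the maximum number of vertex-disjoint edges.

Unit-capacity flow: source→left, listed edges, right→sink; max matching = max flow.
Augmenting path X1→Y1 (+1); matched 1.
Augmenting path X2→Y1→X1→Y2 (+1); matched 2.
No augmenting path remains; maximum matching = 2.
König certificate: {X1, Y1} is a vertex cover of size 2 (every listed pair touches it), so no matching can be larger.

2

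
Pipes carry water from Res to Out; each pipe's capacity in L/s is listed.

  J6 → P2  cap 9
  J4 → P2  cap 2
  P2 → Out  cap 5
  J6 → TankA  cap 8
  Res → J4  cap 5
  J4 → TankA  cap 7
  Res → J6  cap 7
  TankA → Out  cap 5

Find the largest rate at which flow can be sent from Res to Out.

Augment Res→J6→P2→Out: bottleneck 5, flow now 5.
Augment Res→J6→TankA→Out: bottleneck 2, flow now 7.
Augment Res→J4→TankA→Out: bottleneck 3, flow now 10.
No augmenting path remains; maximum flow = 10.
In the residual graph, reachable from Res: {Res, J6, J4, P2, TankA}.
Min-cut edges: P2→Out (5), TankA→Out (5); capacity 5 + 5 = 10.
This cut is saturated, so no flow can exceed 10.

10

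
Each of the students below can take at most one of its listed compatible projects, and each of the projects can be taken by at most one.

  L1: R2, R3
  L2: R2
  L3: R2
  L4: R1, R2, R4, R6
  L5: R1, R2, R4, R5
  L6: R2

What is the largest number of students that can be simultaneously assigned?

Unit-capacity flow: source→left, listed edges, right→sink; max matching = max flow.
Augmenting path L1→R2 (+1); matched 1.
Augmenting path L4→R1 (+1); matched 2.
Augmenting path L5→R4 (+1); matched 3.
Augmenting path L2→R2→L1→R3 (+1); matched 4.
No augmenting path remains; maximum matching = 4.
König certificate: {L1, L4, L5, R2} is a vertex cover of size 4 (every listed pair touches it), so no matching can be larger.

4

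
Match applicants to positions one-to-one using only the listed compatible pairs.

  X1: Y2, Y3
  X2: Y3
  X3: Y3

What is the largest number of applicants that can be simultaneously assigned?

2

Unit-capacity flow: source→left, listed edges, right→sink; max matching = max flow.
Augmenting path X1→Y2 (+1); matched 1.
Augmenting path X2→Y3 (+1); matched 2.
No augmenting path remains; maximum matching = 2.
König certificate: {X1, Y3} is a vertex cover of size 2 (every listed pair touches it), so no matching can be larger.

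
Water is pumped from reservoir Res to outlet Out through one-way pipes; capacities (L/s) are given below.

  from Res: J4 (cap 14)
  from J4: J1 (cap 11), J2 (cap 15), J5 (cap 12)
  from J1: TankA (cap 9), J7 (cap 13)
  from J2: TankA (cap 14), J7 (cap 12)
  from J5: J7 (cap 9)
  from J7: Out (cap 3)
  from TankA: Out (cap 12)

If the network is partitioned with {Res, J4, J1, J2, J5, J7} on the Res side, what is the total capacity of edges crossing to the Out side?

Edges leaving {Res, J4, J1, J2, J5, J7}: J1→TankA (9), J2→TankA (14), J7→Out (3).
Cut capacity = 9 + 14 + 3 = 26.

26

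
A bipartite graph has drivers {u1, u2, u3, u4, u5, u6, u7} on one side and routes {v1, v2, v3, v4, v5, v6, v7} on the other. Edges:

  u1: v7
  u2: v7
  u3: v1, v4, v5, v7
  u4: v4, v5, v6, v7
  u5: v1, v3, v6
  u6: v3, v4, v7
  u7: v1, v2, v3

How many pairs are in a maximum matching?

6

Unit-capacity flow: source→left, listed edges, right→sink; max matching = max flow.
Augmenting path u1→v7 (+1); matched 1.
Augmenting path u3→v1 (+1); matched 2.
Augmenting path u4→v4 (+1); matched 3.
Augmenting path u5→v3 (+1); matched 4.
Augmenting path u7→v2 (+1); matched 5.
Augmenting path u6→v3→u5→v6 (+1); matched 6.
No augmenting path remains; maximum matching = 6.
König certificate: {u3, u4, u5, u6, u7, v7} is a vertex cover of size 6 (every listed pair touches it), so no matching can be larger.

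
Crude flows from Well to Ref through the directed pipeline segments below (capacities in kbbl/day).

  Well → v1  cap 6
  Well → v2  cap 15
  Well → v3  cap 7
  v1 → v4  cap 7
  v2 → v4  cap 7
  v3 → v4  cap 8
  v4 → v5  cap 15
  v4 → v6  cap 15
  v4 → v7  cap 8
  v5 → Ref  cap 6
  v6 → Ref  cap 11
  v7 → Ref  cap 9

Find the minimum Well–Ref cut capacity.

20

Augment Well→v1→v4→v5→Ref: bottleneck 6, flow now 6.
Augment Well→v2→v4→v6→Ref: bottleneck 7, flow now 13.
Augment Well→v3→v4→v6→Ref: bottleneck 4, flow now 17.
Augment Well→v3→v4→v7→Ref: bottleneck 3, flow now 20.
No augmenting path remains; maximum flow = 20.
By max-flow min-cut, the minimum cut capacity equals the max flow.
In the residual graph, reachable from Well: {Well, v2}.
Min-cut edges: Well→v1 (6), Well→v3 (7), v2→v4 (7); capacity 6 + 7 + 7 = 20.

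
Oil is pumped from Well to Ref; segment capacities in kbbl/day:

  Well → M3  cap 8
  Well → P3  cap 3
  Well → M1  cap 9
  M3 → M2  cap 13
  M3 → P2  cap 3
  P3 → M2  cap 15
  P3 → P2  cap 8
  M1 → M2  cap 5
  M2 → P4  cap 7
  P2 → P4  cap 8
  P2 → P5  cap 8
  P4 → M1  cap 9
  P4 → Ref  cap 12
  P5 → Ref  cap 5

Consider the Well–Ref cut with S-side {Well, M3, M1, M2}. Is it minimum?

Yes — it is a minimum cut (capacity 13).

Given cut capacity: 3 + 3 + 7 = 13.
Augment Well→M3→M2→P4→Ref: bottleneck 7, flow now 7.
Augment Well→M3→P2→P4→Ref: bottleneck 1, flow now 8.
Augment Well→P3→P2→P4→Ref: bottleneck 3, flow now 11.
Augment Well→M1→M2→M3→P2→P4→Ref: bottleneck 1, flow now 12. (uses reverse residual edge)
Augment Well→M1→M2→M3→P2→P5→Ref: bottleneck 1, flow now 13. (uses reverse residual edge)
No augmenting path remains; maximum flow = 13.
Cut capacity 13 equals the max flow, so it is a minimum cut.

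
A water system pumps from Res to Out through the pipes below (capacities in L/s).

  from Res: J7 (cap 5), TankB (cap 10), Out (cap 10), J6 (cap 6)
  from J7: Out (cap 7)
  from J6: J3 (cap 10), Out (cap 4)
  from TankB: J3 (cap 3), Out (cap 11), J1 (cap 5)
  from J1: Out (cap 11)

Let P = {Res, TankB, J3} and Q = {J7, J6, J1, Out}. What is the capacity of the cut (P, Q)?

37

Edges leaving {Res, TankB, J3}: Res→J7 (5), Res→J6 (6), Res→Out (10), TankB→J1 (5), TankB→Out (11).
Cut capacity = 5 + 6 + 10 + 5 + 11 = 37.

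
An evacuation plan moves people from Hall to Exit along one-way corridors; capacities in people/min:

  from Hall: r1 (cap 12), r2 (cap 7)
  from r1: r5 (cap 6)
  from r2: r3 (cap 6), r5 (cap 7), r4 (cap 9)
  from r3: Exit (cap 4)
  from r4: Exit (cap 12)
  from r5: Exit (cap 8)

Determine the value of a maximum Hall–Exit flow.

13

Augment Hall→r1→r5→Exit: bottleneck 6, flow now 6.
Augment Hall→r2→r3→Exit: bottleneck 4, flow now 10.
Augment Hall→r2→r4→Exit: bottleneck 3, flow now 13.
No augmenting path remains; maximum flow = 13.
In the residual graph, reachable from Hall: {Hall, r1}.
Min-cut edges: Hall→r2 (7), r1→r5 (6); capacity 7 + 6 = 13.
This cut is saturated, so no flow can exceed 13.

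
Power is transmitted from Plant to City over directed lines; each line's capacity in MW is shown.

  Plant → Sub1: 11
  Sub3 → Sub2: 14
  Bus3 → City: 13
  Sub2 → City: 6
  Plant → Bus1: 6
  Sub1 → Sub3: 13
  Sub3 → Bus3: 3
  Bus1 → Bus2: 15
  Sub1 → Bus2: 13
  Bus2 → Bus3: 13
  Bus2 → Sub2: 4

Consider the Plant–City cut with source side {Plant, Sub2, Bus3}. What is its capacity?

Edges leaving {Plant, Sub2, Bus3}: Plant→Bus1 (6), Plant→Sub1 (11), Sub2→City (6), Bus3→City (13).
Cut capacity = 6 + 11 + 6 + 13 = 36.

36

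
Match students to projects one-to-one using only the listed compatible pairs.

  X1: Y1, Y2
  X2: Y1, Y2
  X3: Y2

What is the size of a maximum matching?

Unit-capacity flow: source→left, listed edges, right→sink; max matching = max flow.
Augmenting path X1→Y1 (+1); matched 1.
Augmenting path X2→Y2 (+1); matched 2.
No augmenting path remains; maximum matching = 2.
König certificate: {Y1, Y2} is a vertex cover of size 2 (every listed pair touches it), so no matching can be larger.

2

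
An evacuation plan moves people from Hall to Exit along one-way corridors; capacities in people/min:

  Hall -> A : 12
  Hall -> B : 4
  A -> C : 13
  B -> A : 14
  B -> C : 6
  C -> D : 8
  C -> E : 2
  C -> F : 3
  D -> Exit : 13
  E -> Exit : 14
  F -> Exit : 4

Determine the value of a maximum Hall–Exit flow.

13

Augment Hall→A→C→D→Exit: bottleneck 8, flow now 8.
Augment Hall→A→C→E→Exit: bottleneck 2, flow now 10.
Augment Hall→A→C→F→Exit: bottleneck 2, flow now 12.
Augment Hall→B→C→F→Exit: bottleneck 1, flow now 13.
No augmenting path remains; maximum flow = 13.
In the residual graph, reachable from Hall: {Hall, A, B, C}.
Min-cut edges: C→D (8), C→E (2), C→F (3); capacity 8 + 2 + 3 = 13.
This cut is saturated, so no flow can exceed 13.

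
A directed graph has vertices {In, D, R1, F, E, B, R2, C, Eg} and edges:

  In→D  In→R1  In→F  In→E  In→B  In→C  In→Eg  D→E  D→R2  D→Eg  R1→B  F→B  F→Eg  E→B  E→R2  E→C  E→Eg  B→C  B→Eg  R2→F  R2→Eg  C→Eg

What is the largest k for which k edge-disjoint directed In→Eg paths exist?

Assign every edge capacity 1; by Menger, the answer equals the max flow.
Path In→Eg (+1); total 1.
Path In→D→Eg (+1); total 2.
Path In→F→Eg (+1); total 3.
Path In→E→Eg (+1); total 4.
Path In→B→Eg (+1); total 5.
Path In→C→Eg (+1); total 6.
No residual In→Eg path; max flow = 6.
Certifying cut of size 6: {B→Eg, C→Eg, In→D, In→E, In→Eg, In→F}.

6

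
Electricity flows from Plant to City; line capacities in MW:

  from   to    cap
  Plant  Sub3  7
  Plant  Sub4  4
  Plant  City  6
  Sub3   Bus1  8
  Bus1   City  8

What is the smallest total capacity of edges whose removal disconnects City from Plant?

Augment Plant→City: bottleneck 6, flow now 6.
Augment Plant→Sub3→Bus1→City: bottleneck 7, flow now 13.
No augmenting path remains; maximum flow = 13.
By max-flow min-cut, the minimum cut capacity equals the max flow.
In the residual graph, reachable from Plant: {Plant, Sub4}.
Min-cut edges: Plant→Sub3 (7), Plant→City (6); capacity 7 + 6 = 13.

13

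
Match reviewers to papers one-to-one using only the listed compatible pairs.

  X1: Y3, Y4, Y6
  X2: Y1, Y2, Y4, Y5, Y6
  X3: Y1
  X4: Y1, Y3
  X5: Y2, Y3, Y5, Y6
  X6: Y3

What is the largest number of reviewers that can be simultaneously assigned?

5

Unit-capacity flow: source→left, listed edges, right→sink; max matching = max flow.
Augmenting path X1→Y3 (+1); matched 1.
Augmenting path X2→Y1 (+1); matched 2.
Augmenting path X5→Y2 (+1); matched 3.
Augmenting path X3→Y1→X2→Y4 (+1); matched 4.
Augmenting path X4→Y3→X1→Y6 (+1); matched 5.
No augmenting path remains; maximum matching = 5.
König certificate: {X1, X2, X5, Y1, Y3} is a vertex cover of size 5 (every listed pair touches it), so no matching can be larger.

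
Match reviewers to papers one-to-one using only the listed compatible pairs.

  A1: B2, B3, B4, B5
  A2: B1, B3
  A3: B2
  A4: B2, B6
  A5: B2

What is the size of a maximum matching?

4

Unit-capacity flow: source→left, listed edges, right→sink; max matching = max flow.
Augmenting path A1→B2 (+1); matched 1.
Augmenting path A2→B1 (+1); matched 2.
Augmenting path A4→B6 (+1); matched 3.
Augmenting path A3→B2→A1→B3 (+1); matched 4.
No augmenting path remains; maximum matching = 4.
König certificate: {A1, A2, A4, B2} is a vertex cover of size 4 (every listed pair touches it), so no matching can be larger.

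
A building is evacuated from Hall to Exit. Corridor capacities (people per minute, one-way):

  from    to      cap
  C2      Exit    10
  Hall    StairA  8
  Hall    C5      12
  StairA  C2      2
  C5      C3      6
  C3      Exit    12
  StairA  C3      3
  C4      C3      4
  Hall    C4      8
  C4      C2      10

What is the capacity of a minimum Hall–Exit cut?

Augment Hall→C4→C2→Exit: bottleneck 8, flow now 8.
Augment Hall→C5→C3→Exit: bottleneck 6, flow now 14.
Augment Hall→StairA→C2→Exit: bottleneck 2, flow now 16.
Augment Hall→StairA→C3→Exit: bottleneck 3, flow now 19.
No augmenting path remains; maximum flow = 19.
By max-flow min-cut, the minimum cut capacity equals the max flow.
In the residual graph, reachable from Hall: {Hall, C5, StairA}.
Min-cut edges: Hall→C4 (8), C5→C3 (6), StairA→C2 (2), StairA→C3 (3); capacity 8 + 6 + 2 + 3 = 19.

19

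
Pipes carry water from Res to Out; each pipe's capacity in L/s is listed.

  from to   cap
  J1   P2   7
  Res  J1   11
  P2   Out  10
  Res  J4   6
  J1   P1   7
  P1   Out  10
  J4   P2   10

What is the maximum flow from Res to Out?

Augment Res→J1→P1→Out: bottleneck 7, flow now 7.
Augment Res→J1→P2→Out: bottleneck 4, flow now 11.
Augment Res→J4→P2→Out: bottleneck 6, flow now 17.
No augmenting path remains; maximum flow = 17.
In the residual graph, reachable from Res: {Res}.
Min-cut edges: Res→J1 (11), Res→J4 (6); capacity 11 + 6 = 17.
This cut is saturated, so no flow can exceed 17.

17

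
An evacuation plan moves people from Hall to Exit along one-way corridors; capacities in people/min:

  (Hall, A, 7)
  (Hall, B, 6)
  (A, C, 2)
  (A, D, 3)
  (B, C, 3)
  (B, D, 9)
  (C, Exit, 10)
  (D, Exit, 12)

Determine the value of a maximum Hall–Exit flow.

11

Augment Hall→A→C→Exit: bottleneck 2, flow now 2.
Augment Hall→A→D→Exit: bottleneck 3, flow now 5.
Augment Hall→B→C→Exit: bottleneck 3, flow now 8.
Augment Hall→B→D→Exit: bottleneck 3, flow now 11.
No augmenting path remains; maximum flow = 11.
In the residual graph, reachable from Hall: {Hall, A}.
Min-cut edges: Hall→B (6), A→C (2), A→D (3); capacity 6 + 2 + 3 = 11.
This cut is saturated, so no flow can exceed 11.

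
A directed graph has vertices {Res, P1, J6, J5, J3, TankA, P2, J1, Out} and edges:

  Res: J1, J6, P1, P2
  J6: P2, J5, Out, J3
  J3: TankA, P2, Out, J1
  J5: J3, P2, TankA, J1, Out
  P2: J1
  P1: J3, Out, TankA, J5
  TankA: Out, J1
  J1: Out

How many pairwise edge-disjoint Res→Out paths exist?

3

Assign every edge capacity 1; by Menger, the answer equals the max flow.
Path Res→P1→Out (+1); total 1.
Path Res→J6→Out (+1); total 2.
Path Res→J1→Out (+1); total 3.
No residual Res→Out path; max flow = 3.
Certifying cut of size 3: {J1→Out, Res→J6, Res→P1}.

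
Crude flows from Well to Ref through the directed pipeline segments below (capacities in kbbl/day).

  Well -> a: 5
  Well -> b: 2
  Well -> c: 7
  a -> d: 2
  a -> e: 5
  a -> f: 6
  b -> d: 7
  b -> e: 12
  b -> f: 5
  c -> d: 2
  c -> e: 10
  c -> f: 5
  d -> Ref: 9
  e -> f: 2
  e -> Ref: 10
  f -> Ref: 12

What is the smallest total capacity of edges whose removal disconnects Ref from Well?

Augment Well→a→d→Ref: bottleneck 2, flow now 2.
Augment Well→a→e→Ref: bottleneck 3, flow now 5.
Augment Well→b→d→Ref: bottleneck 2, flow now 7.
Augment Well→c→d→Ref: bottleneck 2, flow now 9.
Augment Well→c→e→Ref: bottleneck 5, flow now 14.
No augmenting path remains; maximum flow = 14.
By max-flow min-cut, the minimum cut capacity equals the max flow.
In the residual graph, reachable from Well: {Well}.
Min-cut edges: Well→a (5), Well→b (2), Well→c (7); capacity 5 + 2 + 7 = 14.

14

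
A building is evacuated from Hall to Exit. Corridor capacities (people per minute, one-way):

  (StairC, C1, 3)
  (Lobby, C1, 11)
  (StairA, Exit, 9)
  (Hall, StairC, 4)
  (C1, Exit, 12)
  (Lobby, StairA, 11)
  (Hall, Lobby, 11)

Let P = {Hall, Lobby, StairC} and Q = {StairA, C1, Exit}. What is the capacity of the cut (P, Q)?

Edges leaving {Hall, Lobby, StairC}: Lobby→StairA (11), Lobby→C1 (11), StairC→C1 (3).
Cut capacity = 11 + 11 + 3 = 25.

25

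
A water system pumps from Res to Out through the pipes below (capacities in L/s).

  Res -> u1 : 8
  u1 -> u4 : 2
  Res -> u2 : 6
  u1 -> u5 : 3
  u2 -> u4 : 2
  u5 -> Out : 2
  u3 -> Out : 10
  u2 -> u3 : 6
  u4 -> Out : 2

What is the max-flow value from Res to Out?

Augment Res→u1→u4→Out: bottleneck 2, flow now 2.
Augment Res→u1→u5→Out: bottleneck 2, flow now 4.
Augment Res→u2→u3→Out: bottleneck 6, flow now 10.
No augmenting path remains; maximum flow = 10.
In the residual graph, reachable from Res: {Res, u1, u5}.
Min-cut edges: Res→u2 (6), u1→u4 (2), u5→Out (2); capacity 6 + 2 + 2 = 10.
This cut is saturated, so no flow can exceed 10.

10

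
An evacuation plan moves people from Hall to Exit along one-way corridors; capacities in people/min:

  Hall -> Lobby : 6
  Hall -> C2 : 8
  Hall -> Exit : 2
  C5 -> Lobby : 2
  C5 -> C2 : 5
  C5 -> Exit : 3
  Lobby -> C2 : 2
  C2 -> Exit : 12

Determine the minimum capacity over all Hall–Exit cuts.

Augment Hall→Exit: bottleneck 2, flow now 2.
Augment Hall→C2→Exit: bottleneck 8, flow now 10.
Augment Hall→Lobby→C2→Exit: bottleneck 2, flow now 12.
No augmenting path remains; maximum flow = 12.
By max-flow min-cut, the minimum cut capacity equals the max flow.
In the residual graph, reachable from Hall: {Hall, Lobby}.
Min-cut edges: Hall→C2 (8), Hall→Exit (2), Lobby→C2 (2); capacity 8 + 2 + 2 = 12.

12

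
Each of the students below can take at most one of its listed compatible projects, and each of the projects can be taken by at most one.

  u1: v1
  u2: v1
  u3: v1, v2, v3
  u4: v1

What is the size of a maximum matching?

2

Unit-capacity flow: source→left, listed edges, right→sink; max matching = max flow.
Augmenting path u1→v1 (+1); matched 1.
Augmenting path u3→v2 (+1); matched 2.
No augmenting path remains; maximum matching = 2.
König certificate: {u3, v1} is a vertex cover of size 2 (every listed pair touches it), so no matching can be larger.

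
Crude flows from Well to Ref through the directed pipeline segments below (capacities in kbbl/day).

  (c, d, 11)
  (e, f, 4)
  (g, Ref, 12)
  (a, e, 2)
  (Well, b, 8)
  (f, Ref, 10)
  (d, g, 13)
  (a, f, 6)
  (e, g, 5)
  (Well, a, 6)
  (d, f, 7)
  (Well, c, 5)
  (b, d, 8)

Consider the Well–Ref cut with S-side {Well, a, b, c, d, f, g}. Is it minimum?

Given cut capacity: 2 + 10 + 12 = 24.
Augment Well→a→f→Ref: bottleneck 6, flow now 6.
Augment Well→b→d→f→Ref: bottleneck 4, flow now 10.
Augment Well→b→d→g→Ref: bottleneck 4, flow now 14.
Augment Well→c→d→g→Ref: bottleneck 5, flow now 19.
No augmenting path remains; maximum flow = 19.
In the residual graph, reachable from Well: {Well}.
Min-cut edges: Well→a (6), Well→b (8), Well→c (5); capacity 6 + 8 + 5 = 19.
Cut capacity 24 exceeds the max flow 19, so it is not minimum.

No — its capacity is 24, but the minimum cut has capacity 19.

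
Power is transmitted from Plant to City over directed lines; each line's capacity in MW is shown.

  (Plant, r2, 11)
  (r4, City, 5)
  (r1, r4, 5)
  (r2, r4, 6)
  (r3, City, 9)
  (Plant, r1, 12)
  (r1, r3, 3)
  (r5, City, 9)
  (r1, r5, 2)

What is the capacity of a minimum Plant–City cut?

10

Augment Plant→r1→r3→City: bottleneck 3, flow now 3.
Augment Plant→r1→r4→City: bottleneck 5, flow now 8.
Augment Plant→r1→r5→City: bottleneck 2, flow now 10.
No augmenting path remains; maximum flow = 10.
By max-flow min-cut, the minimum cut capacity equals the max flow.
In the residual graph, reachable from Plant: {Plant, r1, r2, r4}.
Min-cut edges: r1→r3 (3), r1→r5 (2), r4→City (5); capacity 3 + 2 + 5 = 10.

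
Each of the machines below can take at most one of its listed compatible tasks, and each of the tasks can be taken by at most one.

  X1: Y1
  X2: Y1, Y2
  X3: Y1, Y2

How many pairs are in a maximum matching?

2

Unit-capacity flow: source→left, listed edges, right→sink; max matching = max flow.
Augmenting path X1→Y1 (+1); matched 1.
Augmenting path X2→Y2 (+1); matched 2.
No augmenting path remains; maximum matching = 2.
König certificate: {Y1, Y2} is a vertex cover of size 2 (every listed pair touches it), so no matching can be larger.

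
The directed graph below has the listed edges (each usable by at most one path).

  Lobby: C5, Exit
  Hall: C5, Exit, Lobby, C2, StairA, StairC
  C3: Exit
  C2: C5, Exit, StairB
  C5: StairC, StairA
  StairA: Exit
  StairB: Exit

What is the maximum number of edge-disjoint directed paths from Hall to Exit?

Assign every edge capacity 1; by Menger, the answer equals the max flow.
Path Hall→Exit (+1); total 1.
Path Hall→C2→Exit (+1); total 2.
Path Hall→Lobby→Exit (+1); total 3.
Path Hall→StairA→Exit (+1); total 4.
No residual Hall→Exit path; max flow = 4.
Certifying cut of size 4: {Hall→C2, Hall→Exit, Hall→Lobby, StairA→Exit}.

4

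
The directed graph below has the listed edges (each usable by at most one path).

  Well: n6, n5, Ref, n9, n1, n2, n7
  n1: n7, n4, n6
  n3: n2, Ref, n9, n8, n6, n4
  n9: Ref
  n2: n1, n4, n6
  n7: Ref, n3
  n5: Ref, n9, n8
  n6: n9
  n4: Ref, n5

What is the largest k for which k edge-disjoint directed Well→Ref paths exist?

Assign every edge capacity 1; by Menger, the answer equals the max flow.
Path Well→Ref (+1); total 1.
Path Well→n5→Ref (+1); total 2.
Path Well→n7→Ref (+1); total 3.
Path Well→n9→Ref (+1); total 4.
Path Well→n1→n4→Ref (+1); total 5.
Path Well→n2→n1→n7→n3→Ref (+1); total 6.
No residual Well→Ref path; max flow = 6.
Certifying cut of size 6: {Well→Ref, Well→n1, Well→n2, Well→n5, Well→n7, n9→Ref}.

6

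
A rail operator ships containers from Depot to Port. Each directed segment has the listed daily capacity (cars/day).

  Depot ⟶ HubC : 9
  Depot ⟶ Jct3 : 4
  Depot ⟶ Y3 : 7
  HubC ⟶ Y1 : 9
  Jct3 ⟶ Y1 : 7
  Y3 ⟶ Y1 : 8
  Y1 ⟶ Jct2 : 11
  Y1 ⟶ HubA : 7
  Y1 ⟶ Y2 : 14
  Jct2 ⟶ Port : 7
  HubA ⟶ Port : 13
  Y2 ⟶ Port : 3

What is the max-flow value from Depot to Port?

Augment Depot→HubC→Y1→Jct2→Port: bottleneck 7, flow now 7.
Augment Depot→HubC→Y1→HubA→Port: bottleneck 2, flow now 9.
Augment Depot→Jct3→Y1→HubA→Port: bottleneck 4, flow now 13.
Augment Depot→Y3→Y1→HubA→Port: bottleneck 1, flow now 14.
Augment Depot→Y3→Y1→Y2→Port: bottleneck 3, flow now 17.
No augmenting path remains; maximum flow = 17.
In the residual graph, reachable from Depot: {Depot, HubC, Jct3, Y3, Y1, Jct2, Y2}.
Min-cut edges: Y1→HubA (7), Jct2→Port (7), Y2→Port (3); capacity 7 + 7 + 3 = 17.
This cut is saturated, so no flow can exceed 17.

17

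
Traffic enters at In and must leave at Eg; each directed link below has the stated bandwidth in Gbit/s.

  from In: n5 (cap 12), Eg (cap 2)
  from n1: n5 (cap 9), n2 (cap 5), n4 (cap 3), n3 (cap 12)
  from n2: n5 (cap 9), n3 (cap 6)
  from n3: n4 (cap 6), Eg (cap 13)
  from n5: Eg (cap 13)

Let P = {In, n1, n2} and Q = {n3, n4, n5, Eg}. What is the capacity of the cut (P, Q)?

Edges leaving {In, n1, n2}: In→n5 (12), In→Eg (2), n1→n3 (12), n1→n4 (3), n1→n5 (9), n2→n3 (6), n2→n5 (9).
Cut capacity = 12 + 2 + 12 + 3 + 9 + 6 + 9 = 53.

53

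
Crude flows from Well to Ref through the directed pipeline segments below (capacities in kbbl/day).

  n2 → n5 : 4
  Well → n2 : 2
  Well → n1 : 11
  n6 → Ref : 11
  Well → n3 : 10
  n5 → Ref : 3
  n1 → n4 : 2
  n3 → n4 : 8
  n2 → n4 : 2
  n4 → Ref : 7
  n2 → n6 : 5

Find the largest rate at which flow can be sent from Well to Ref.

9

Augment Well→n1→n4→Ref: bottleneck 2, flow now 2.
Augment Well→n2→n4→Ref: bottleneck 2, flow now 4.
Augment Well→n3→n4→Ref: bottleneck 3, flow now 7.
Augment Well→n3→n4→n2→n5→Ref: bottleneck 2, flow now 9. (uses reverse residual edge)
No augmenting path remains; maximum flow = 9.
In the residual graph, reachable from Well: {Well, n1, n3, n4}.
Min-cut edges: Well→n2 (2), n4→Ref (7); capacity 2 + 7 = 9.
This cut is saturated, so no flow can exceed 9.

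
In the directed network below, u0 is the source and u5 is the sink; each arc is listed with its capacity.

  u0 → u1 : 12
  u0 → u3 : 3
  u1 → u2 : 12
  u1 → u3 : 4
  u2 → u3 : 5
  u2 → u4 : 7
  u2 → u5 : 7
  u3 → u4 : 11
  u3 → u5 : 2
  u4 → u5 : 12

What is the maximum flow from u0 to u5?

Augment u0→u3→u5: bottleneck 2, flow now 2.
Augment u0→u1→u2→u5: bottleneck 7, flow now 9.
Augment u0→u3→u4→u5: bottleneck 1, flow now 10.
Augment u0→u1→u2→u4→u5: bottleneck 5, flow now 15.
No augmenting path remains; maximum flow = 15.
In the residual graph, reachable from u0: {u0}.
Min-cut edges: u0→u1 (12), u0→u3 (3); capacity 12 + 3 = 15.
This cut is saturated, so no flow can exceed 15.

15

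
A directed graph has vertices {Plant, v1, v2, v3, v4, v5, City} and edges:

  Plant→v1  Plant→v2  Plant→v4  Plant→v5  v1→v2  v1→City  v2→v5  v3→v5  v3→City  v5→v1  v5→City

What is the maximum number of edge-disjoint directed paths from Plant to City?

2

Assign every edge capacity 1; by Menger, the answer equals the max flow.
Path Plant→v1→City (+1); total 1.
Path Plant→v5→City (+1); total 2.
No residual Plant→City path; max flow = 2.
Certifying cut of size 2: {v1→City, v5→City}.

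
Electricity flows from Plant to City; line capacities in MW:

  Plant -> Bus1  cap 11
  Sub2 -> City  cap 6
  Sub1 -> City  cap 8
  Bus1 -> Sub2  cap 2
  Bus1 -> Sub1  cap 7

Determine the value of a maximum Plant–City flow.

9

Augment Plant→Bus1→Sub2→City: bottleneck 2, flow now 2.
Augment Plant→Bus1→Sub1→City: bottleneck 7, flow now 9.
No augmenting path remains; maximum flow = 9.
In the residual graph, reachable from Plant: {Plant, Bus1}.
Min-cut edges: Bus1→Sub2 (2), Bus1→Sub1 (7); capacity 2 + 7 = 9.
This cut is saturated, so no flow can exceed 9.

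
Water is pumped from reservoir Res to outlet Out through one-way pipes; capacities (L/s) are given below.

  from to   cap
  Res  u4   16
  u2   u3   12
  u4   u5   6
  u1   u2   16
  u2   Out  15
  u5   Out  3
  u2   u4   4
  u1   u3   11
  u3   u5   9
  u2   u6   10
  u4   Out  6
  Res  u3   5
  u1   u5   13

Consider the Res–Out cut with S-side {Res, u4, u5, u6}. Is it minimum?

Given cut capacity: 5 + 6 + 3 = 14.
Augment Res→u4→Out: bottleneck 6, flow now 6.
Augment Res→u3→u5→Out: bottleneck 3, flow now 9.
No augmenting path remains; maximum flow = 9.
In the residual graph, reachable from Res: {Res, u3, u4, u5}.
Min-cut edges: u4→Out (6), u5→Out (3); capacity 6 + 3 = 9.
Cut capacity 14 exceeds the max flow 9, so it is not minimum.

No — its capacity is 14, but the minimum cut has capacity 9.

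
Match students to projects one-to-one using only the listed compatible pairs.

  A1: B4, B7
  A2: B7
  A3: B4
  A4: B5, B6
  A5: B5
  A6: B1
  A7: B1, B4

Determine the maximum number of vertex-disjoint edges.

5

Unit-capacity flow: source→left, listed edges, right→sink; max matching = max flow.
Augmenting path A1→B4 (+1); matched 1.
Augmenting path A2→B7 (+1); matched 2.
Augmenting path A4→B5 (+1); matched 3.
Augmenting path A6→B1 (+1); matched 4.
Augmenting path A5→B5→A4→B6 (+1); matched 5.
No augmenting path remains; maximum matching = 5.
König certificate: {A4, A5, B1, B4, B7} is a vertex cover of size 5 (every listed pair touches it), so no matching can be larger.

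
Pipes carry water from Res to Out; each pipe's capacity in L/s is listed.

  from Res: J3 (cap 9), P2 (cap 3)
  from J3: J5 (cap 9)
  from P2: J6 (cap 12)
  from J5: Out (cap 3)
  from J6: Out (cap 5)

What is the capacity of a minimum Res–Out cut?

6

Augment Res→J3→J5→Out: bottleneck 3, flow now 3.
Augment Res→P2→J6→Out: bottleneck 3, flow now 6.
No augmenting path remains; maximum flow = 6.
By max-flow min-cut, the minimum cut capacity equals the max flow.
In the residual graph, reachable from Res: {Res, J3, J5}.
Min-cut edges: Res→P2 (3), J5→Out (3); capacity 3 + 3 = 6.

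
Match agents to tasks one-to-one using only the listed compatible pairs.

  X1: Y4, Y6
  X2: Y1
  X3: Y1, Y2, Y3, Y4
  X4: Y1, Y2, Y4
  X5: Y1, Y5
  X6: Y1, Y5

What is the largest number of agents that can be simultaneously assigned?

Unit-capacity flow: source→left, listed edges, right→sink; max matching = max flow.
Augmenting path X1→Y4 (+1); matched 1.
Augmenting path X2→Y1 (+1); matched 2.
Augmenting path X3→Y2 (+1); matched 3.
Augmenting path X5→Y5 (+1); matched 4.
Augmenting path X4→Y2→X3→Y3 (+1); matched 5.
No augmenting path remains; maximum matching = 5.
König certificate: {X1, X3, X4, Y1, Y5} is a vertex cover of size 5 (every listed pair touches it), so no matching can be larger.

5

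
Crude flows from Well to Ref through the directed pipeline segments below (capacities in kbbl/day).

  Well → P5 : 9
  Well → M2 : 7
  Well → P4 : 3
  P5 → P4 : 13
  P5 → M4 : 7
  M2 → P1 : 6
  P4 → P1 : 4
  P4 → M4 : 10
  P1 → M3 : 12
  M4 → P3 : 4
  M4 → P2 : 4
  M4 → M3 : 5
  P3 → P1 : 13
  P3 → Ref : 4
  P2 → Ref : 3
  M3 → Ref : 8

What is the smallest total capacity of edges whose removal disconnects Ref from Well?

15

Augment Well→P5→M4→P3→Ref: bottleneck 4, flow now 4.
Augment Well→P5→M4→P2→Ref: bottleneck 3, flow now 7.
Augment Well→M2→P1→M3→Ref: bottleneck 6, flow now 13.
Augment Well→P4→P1→M3→Ref: bottleneck 2, flow now 15.
No augmenting path remains; maximum flow = 15.
By max-flow min-cut, the minimum cut capacity equals the max flow.
In the residual graph, reachable from Well: {Well, P5, M2, P4, P1, M4, P2, M3}.
Min-cut edges: M4→P3 (4), P2→Ref (3), M3→Ref (8); capacity 4 + 3 + 8 = 15.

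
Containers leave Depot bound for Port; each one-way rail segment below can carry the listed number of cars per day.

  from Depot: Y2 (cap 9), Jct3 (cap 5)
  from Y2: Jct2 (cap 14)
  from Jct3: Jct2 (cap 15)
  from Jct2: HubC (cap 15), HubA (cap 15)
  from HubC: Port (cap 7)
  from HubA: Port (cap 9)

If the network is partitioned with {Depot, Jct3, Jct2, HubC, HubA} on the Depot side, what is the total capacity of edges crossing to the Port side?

25

Edges leaving {Depot, Jct3, Jct2, HubC, HubA}: Depot→Y2 (9), HubC→Port (7), HubA→Port (9).
Cut capacity = 9 + 7 + 9 = 25.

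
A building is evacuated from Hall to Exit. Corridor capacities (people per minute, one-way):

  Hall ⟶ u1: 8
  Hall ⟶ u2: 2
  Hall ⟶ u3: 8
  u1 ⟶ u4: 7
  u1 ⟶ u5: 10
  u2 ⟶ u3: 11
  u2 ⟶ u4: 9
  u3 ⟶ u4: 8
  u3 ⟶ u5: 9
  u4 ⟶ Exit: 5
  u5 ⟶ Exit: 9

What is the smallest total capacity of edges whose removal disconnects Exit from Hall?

14

Augment Hall→u1→u4→Exit: bottleneck 5, flow now 5.
Augment Hall→u1→u5→Exit: bottleneck 3, flow now 8.
Augment Hall→u3→u5→Exit: bottleneck 6, flow now 14.
No augmenting path remains; maximum flow = 14.
By max-flow min-cut, the minimum cut capacity equals the max flow.
In the residual graph, reachable from Hall: {Hall, u1, u2, u3, u4, u5}.
Min-cut edges: u4→Exit (5), u5→Exit (9); capacity 5 + 9 = 14.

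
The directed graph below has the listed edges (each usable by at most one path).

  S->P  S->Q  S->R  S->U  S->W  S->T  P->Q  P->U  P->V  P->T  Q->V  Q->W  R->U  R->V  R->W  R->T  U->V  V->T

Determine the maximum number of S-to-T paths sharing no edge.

Assign every edge capacity 1; by Menger, the answer equals the max flow.
Path S→T (+1); total 1.
Path S→P→T (+1); total 2.
Path S→R→T (+1); total 3.
Path S→Q→V→T (+1); total 4.
No residual S→T path; max flow = 4.
Certifying cut of size 4: {S→P, S→R, S→T, V→T}.

4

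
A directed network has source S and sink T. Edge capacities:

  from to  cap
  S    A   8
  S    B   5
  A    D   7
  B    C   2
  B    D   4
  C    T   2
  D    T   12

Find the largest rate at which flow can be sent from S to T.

12

Augment S→A→D→T: bottleneck 7, flow now 7.
Augment S→B→C→T: bottleneck 2, flow now 9.
Augment S→B→D→T: bottleneck 3, flow now 12.
No augmenting path remains; maximum flow = 12.
In the residual graph, reachable from S: {S, A}.
Min-cut edges: S→B (5), A→D (7); capacity 5 + 7 = 12.
This cut is saturated, so no flow can exceed 12.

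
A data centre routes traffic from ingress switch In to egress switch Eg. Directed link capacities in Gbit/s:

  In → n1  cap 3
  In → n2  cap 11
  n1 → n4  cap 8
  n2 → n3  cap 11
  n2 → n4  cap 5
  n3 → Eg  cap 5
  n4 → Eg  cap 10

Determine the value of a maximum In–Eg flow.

13

Augment In→n1→n4→Eg: bottleneck 3, flow now 3.
Augment In→n2→n3→Eg: bottleneck 5, flow now 8.
Augment In→n2→n4→Eg: bottleneck 5, flow now 13.
No augmenting path remains; maximum flow = 13.
In the residual graph, reachable from In: {In, n2, n3}.
Min-cut edges: In→n1 (3), n2→n4 (5), n3→Eg (5); capacity 3 + 5 + 5 = 13.
This cut is saturated, so no flow can exceed 13.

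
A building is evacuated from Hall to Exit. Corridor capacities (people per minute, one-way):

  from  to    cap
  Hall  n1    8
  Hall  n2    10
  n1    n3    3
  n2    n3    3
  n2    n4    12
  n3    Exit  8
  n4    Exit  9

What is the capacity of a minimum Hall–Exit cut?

Augment Hall→n1→n3→Exit: bottleneck 3, flow now 3.
Augment Hall→n2→n3→Exit: bottleneck 3, flow now 6.
Augment Hall→n2→n4→Exit: bottleneck 7, flow now 13.
No augmenting path remains; maximum flow = 13.
By max-flow min-cut, the minimum cut capacity equals the max flow.
In the residual graph, reachable from Hall: {Hall, n1}.
Min-cut edges: Hall→n2 (10), n1→n3 (3); capacity 10 + 3 = 13.

13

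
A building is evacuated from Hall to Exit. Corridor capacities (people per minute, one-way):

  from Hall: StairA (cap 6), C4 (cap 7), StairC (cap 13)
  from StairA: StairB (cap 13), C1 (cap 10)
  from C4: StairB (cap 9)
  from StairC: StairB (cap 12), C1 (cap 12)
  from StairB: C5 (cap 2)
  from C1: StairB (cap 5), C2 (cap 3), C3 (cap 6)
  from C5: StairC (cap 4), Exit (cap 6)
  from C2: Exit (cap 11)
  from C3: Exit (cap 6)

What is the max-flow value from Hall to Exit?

Augment Hall→StairA→StairB→C5→Exit: bottleneck 2, flow now 2.
Augment Hall→StairA→C1→C2→Exit: bottleneck 3, flow now 5.
Augment Hall→StairA→C1→C3→Exit: bottleneck 1, flow now 6.
Augment Hall→StairC→C1→C3→Exit: bottleneck 5, flow now 11.
No augmenting path remains; maximum flow = 11.
In the residual graph, reachable from Hall: {Hall, StairA, C4, StairC, StairB, C1}.
Min-cut edges: StairB→C5 (2), C1→C2 (3), C1→C3 (6); capacity 2 + 3 + 6 = 11.
This cut is saturated, so no flow can exceed 11.

11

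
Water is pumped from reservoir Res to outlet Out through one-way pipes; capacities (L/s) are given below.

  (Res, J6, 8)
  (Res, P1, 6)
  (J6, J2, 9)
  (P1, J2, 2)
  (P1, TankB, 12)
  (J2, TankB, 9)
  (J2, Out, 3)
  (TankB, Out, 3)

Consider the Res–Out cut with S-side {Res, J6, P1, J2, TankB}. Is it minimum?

Yes — it is a minimum cut (capacity 6).

Given cut capacity: 3 + 3 = 6.
Augment Res→J6→J2→Out: bottleneck 3, flow now 3.
Augment Res→P1→TankB→Out: bottleneck 3, flow now 6.
No augmenting path remains; maximum flow = 6.
Cut capacity 6 equals the max flow, so it is a minimum cut.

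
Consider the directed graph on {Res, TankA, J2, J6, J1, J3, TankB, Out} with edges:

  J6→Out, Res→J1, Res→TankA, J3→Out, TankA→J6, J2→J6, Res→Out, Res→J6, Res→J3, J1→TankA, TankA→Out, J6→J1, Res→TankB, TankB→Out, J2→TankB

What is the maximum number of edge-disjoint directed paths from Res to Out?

5

Assign every edge capacity 1; by Menger, the answer equals the max flow.
Path Res→Out (+1); total 1.
Path Res→TankA→Out (+1); total 2.
Path Res→J6→Out (+1); total 3.
Path Res→J3→Out (+1); total 4.
Path Res→TankB→Out (+1); total 5.
No residual Res→Out path; max flow = 5.
Certifying cut of size 5: {J6→Out, Res→J3, Res→Out, Res→TankB, TankA→Out}.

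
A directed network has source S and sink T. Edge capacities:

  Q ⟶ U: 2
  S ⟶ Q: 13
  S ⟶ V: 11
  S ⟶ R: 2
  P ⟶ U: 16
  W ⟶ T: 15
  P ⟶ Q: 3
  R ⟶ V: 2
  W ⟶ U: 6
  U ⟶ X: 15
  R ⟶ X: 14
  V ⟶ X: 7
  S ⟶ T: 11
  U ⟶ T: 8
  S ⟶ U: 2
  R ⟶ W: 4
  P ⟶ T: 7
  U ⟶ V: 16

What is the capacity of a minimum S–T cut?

17

Augment S→T: bottleneck 11, flow now 11.
Augment S→U→T: bottleneck 2, flow now 13.
Augment S→Q→U→T: bottleneck 2, flow now 15.
Augment S→R→W→T: bottleneck 2, flow now 17.
No augmenting path remains; maximum flow = 17.
By max-flow min-cut, the minimum cut capacity equals the max flow.
In the residual graph, reachable from S: {S, Q, V, X}.
Min-cut edges: S→R (2), S→U (2), S→T (11), Q→U (2); capacity 2 + 2 + 11 + 2 = 17.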